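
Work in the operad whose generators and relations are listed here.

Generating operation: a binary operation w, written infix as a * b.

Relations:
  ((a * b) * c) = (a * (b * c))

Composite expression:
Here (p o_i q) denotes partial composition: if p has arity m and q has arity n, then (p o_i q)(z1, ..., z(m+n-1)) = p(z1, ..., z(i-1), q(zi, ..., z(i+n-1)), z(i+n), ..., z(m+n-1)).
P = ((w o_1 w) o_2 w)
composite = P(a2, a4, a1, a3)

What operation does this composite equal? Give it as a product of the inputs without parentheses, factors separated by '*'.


a2 * a4 * a1 * a3

Under associativity of w, the answer is the a's in reading order.
(a4 * a1) unparenthesizes to a4 * a1
(a2 * (a4 * a1)) unparenthesizes to a2 * a4 * a1
((a2 * (a4 * a1)) * a3) unparenthesizes to a2 * a4 * a1 * a3


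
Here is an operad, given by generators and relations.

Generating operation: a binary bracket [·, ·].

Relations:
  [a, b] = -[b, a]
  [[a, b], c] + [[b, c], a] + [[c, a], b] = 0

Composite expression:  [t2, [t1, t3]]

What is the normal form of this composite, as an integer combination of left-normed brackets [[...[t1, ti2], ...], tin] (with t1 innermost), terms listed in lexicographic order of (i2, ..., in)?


Skip Jacobi rewriting: expand, keep t1-initial words, read off terms.
Composite bracket: [t2, [t1, t3]]
Full expansion: 4 signed words from ab - ba (2^2 = 4).
Coefficients come from the t1-initial words:
  word t1t3t2 has sign -1, contributing -[[t1, t3], t2]

-[[t1, t3], t2]


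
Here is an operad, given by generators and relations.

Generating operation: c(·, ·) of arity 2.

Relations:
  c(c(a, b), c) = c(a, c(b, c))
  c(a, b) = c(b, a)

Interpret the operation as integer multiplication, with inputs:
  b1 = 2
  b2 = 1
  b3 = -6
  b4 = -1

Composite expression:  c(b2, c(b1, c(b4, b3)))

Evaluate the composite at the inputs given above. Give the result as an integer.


12

c(b4, b3) = 6
c(b1, c(b4, b3)) = 12
c(b2, c(b1, c(b4, b3))) = 12


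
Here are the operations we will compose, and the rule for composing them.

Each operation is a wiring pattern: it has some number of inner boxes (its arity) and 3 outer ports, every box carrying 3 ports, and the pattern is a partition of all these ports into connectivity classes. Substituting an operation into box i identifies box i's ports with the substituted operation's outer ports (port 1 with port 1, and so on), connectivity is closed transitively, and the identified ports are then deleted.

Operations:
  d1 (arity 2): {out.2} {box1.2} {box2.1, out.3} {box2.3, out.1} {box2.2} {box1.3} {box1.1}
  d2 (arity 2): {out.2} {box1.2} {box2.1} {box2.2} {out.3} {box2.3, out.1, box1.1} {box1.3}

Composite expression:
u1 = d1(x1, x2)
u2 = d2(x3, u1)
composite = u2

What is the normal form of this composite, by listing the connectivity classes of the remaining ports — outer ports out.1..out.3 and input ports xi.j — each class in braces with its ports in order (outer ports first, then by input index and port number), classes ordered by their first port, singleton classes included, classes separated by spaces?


{out.1, x2.1, x3.1} {out.2} {out.3} {x1.1} {x1.2} {x1.3} {x2.2} {x2.3} {x3.2} {x3.3}

Two ports join when wires chain via d2-identified ports.
d1 over (x1, x2) gives {out.1, x2.3} {out.2} {out.3, x2.1} {x1.1} {x1.2} {x1.3} {x2.2}, out.j being that stage's outer ports
d2 over (x3, x1, x2) gives {out.1, x2.1, x3.1} {out.2} {out.3} {x1.1} {x1.2} {x1.3} {x2.2} {x2.3} {x3.2} {x3.3}, out.j being that stage's outer ports


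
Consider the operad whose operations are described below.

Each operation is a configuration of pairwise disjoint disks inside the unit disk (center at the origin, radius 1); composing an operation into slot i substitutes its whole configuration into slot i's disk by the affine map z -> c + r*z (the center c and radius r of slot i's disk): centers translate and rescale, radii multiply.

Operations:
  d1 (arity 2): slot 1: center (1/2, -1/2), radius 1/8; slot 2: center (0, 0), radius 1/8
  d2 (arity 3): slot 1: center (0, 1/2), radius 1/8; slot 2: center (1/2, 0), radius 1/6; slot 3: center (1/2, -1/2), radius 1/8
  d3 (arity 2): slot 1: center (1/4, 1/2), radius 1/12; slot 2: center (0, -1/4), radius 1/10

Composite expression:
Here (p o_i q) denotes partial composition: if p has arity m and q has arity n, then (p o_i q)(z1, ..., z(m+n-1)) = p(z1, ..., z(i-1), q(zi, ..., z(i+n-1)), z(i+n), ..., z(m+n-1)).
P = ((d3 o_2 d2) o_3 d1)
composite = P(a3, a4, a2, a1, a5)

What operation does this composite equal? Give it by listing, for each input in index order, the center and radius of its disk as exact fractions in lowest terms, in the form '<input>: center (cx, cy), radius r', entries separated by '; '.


a1: center (1/20, -1/4), radius 1/480; a2: center (7/120, -31/120), radius 1/480; a3: center (1/4, 1/2), radius 1/12; a4: center (0, -1/5), radius 1/80; a5: center (1/20, -3/10), radius 1/80

Each a-disk chains the slot maps above it in d3; radii multiply.
input a3: applying the 1 nested substitution gives center (1/4, 1/2), radius 1/12
input a4: applying the 2 nested substitutions gives center (0, -1/5), radius 1/80
input a2: applying the 3 nested substitutions gives center (7/120, -31/120), radius 1/480
input a1: applying the 3 nested substitutions gives center (1/20, -1/4), radius 1/480
input a5: applying the 2 nested substitutions gives center (1/20, -3/10), radius 1/80


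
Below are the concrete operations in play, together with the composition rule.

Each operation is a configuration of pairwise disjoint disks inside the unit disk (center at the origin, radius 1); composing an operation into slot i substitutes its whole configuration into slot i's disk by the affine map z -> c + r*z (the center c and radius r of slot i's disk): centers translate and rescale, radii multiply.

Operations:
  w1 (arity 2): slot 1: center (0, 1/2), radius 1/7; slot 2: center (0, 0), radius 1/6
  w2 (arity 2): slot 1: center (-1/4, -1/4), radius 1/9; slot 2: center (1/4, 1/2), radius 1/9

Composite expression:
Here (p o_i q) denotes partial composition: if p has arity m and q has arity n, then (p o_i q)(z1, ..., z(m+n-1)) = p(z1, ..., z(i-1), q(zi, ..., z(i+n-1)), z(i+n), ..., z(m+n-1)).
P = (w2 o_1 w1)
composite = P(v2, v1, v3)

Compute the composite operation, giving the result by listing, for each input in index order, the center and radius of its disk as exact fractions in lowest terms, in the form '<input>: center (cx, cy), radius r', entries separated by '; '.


Below w2, radii multiply path by path; the v-disk centers shift.
input v2: composing its 2 substitution steps yields center (-1/4, -7/36), radius 1/63
input v1: composing its 2 substitution steps yields center (-1/4, -1/4), radius 1/54
input v3: composing its 1 substitution step yields center (1/4, 1/2), radius 1/9

v1: center (-1/4, -1/4), radius 1/54; v2: center (-1/4, -7/36), radius 1/63; v3: center (1/4, 1/2), radius 1/9


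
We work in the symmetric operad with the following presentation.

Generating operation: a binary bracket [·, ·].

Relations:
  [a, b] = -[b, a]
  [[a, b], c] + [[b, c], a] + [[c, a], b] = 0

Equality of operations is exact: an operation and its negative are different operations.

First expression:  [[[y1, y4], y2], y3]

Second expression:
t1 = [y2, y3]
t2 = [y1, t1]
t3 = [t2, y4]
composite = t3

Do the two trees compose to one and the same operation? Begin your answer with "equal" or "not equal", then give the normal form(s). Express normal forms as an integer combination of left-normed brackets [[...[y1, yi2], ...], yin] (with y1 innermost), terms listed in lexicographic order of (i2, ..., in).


not equal; the first gives [[[y1, y4], y2], y3] and the second [[[y1, y2], y3], y4] - [[[y1, y3], y2], y4]

Reducing the first expression gives [[[y1, y4], y2], y3]
Reducing the second expression gives [[[y1, y2], y3], y4] - [[[y1, y3], y2], y4]
They disagree, so not equal.


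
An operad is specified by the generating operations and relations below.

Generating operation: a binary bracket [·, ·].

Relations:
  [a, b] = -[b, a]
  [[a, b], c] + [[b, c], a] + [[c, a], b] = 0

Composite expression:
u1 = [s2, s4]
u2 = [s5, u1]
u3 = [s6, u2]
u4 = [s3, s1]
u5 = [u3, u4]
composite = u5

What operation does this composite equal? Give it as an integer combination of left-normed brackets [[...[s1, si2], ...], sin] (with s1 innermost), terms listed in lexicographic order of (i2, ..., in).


[[[[[s1, s3], s2], s4], s5], s6] - [[[[[s1, s3], s4], s2], s5], s6] - [[[[[s1, s3], s5], s2], s4], s6] + [[[[[s1, s3], s5], s4], s2], s6] - [[[[[s1, s3], s6], s2], s4], s5] + [[[[[s1, s3], s6], s4], s2], s5] + [[[[[s1, s3], s6], s5], s2], s4] - [[[[[s1, s3], s6], s5], s4], s2]

In the tensor algebra, words opening s1 carry the s1-anchored form.
Composite bracket: [[s6, [s5, [s2, s4]]], [s3, s1]]
Under [a, b] = ab - ba we get 32 signed associative words (2^5 = 32).
Only words starting with s1 matter:
  s1s3s2s4s5s6 appears with sign +1, giving the term +[[[[[s1, s3], s2], s4], s5], s6]
  s1s3s4s2s5s6 appears with sign -1, giving the term -[[[[[s1, s3], s4], s2], s5], s6]
  s1s3s5s2s4s6 appears with sign -1, giving the term -[[[[[s1, s3], s5], s2], s4], s6]
  s1s3s5s4s2s6 appears with sign +1, giving the term +[[[[[s1, s3], s5], s4], s2], s6]
  s1s3s6s2s4s5 appears with sign -1, giving the term -[[[[[s1, s3], s6], s2], s4], s5]
  s1s3s6s4s2s5 appears with sign +1, giving the term +[[[[[s1, s3], s6], s4], s2], s5]
  s1s3s6s5s2s4 appears with sign +1, giving the term +[[[[[s1, s3], s6], s5], s2], s4]
  s1s3s6s5s4s2 appears with sign -1, giving the term -[[[[[s1, s3], s6], s5], s4], s2]


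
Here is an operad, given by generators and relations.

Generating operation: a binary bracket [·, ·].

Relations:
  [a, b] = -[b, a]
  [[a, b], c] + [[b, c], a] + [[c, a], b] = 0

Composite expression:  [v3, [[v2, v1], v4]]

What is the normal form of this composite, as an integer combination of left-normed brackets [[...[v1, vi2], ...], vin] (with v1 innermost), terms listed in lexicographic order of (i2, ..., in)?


Antisymmetry and Jacobi reduce to v1-anchored left-normed brackets.
Composite bracket: [v3, [[v2, v1], v4]]
The bracket unfolds into 8 signed words via [a, b] = ab - ba (2^3 = 8).
Words beginning with v1 determine it all:
  v1v2v4v3 appears with sign +1, giving the term +[[[v1, v2], v4], v3]

[[[v1, v2], v4], v3]


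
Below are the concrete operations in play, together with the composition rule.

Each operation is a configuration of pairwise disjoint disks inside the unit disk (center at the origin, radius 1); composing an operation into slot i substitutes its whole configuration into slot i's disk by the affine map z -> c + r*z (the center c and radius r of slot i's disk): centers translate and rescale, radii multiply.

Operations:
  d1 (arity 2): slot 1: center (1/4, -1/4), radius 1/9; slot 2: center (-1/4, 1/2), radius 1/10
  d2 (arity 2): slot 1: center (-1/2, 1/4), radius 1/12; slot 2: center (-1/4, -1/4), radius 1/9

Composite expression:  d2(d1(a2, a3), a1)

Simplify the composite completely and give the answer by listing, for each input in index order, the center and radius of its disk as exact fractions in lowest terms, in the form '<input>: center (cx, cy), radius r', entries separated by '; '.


a1: center (-1/4, -1/4), radius 1/9; a2: center (-23/48, 11/48), radius 1/108; a3: center (-25/48, 7/24), radius 1/120

Follow each a-input down from d2: c' goes to c + r*c', radius to r*r'.
for a2, the 2-step affine chain lands on center (-23/48, 11/48), radius 1/108
for a3, the 2-step affine chain lands on center (-25/48, 7/24), radius 1/120
for a1, the 1-step affine chain lands on center (-1/4, -1/4), radius 1/9


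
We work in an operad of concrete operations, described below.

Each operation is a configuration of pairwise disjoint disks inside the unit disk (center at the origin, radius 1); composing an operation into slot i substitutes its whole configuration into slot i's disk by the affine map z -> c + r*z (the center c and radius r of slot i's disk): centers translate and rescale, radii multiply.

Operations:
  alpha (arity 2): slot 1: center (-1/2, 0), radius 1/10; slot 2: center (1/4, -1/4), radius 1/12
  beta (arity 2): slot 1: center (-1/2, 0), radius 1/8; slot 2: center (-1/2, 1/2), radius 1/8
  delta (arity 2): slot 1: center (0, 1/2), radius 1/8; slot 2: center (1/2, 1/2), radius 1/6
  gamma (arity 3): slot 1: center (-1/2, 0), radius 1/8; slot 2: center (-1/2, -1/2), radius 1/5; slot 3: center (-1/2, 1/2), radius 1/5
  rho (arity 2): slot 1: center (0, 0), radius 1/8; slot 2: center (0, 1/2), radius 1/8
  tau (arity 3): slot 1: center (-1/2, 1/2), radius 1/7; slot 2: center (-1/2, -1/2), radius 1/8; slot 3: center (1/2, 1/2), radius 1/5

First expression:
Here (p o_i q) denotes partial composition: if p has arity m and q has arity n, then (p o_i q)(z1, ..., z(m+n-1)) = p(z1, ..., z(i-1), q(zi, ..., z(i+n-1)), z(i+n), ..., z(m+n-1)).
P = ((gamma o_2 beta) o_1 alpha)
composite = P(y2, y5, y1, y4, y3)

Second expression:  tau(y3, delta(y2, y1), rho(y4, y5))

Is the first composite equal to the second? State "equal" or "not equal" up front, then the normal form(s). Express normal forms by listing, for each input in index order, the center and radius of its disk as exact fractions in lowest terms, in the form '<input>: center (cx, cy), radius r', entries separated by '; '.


In normal form, the first expression is y1: center (-3/5, -1/2), radius 1/40; y2: center (-9/16, 0), radius 1/80; y3: center (-1/2, 1/2), radius 1/5; y4: center (-3/5, -2/5), radius 1/40; y5: center (-15/32, -1/32), radius 1/96
In normal form, the second expression is y1: center (-7/16, -7/16), radius 1/48; y2: center (-1/2, -7/16), radius 1/64; y3: center (-1/2, 1/2), radius 1/7; y4: center (1/2, 1/2), radius 1/40; y5: center (1/2, 3/5), radius 1/40
They disagree, so not equal.

not equal: they reduce to y1: center (-3/5, -1/2), radius 1/40; y2: center (-9/16, 0), radius 1/80; y3: center (-1/2, 1/2), radius 1/5; y4: center (-3/5, -2/5), radius 1/40; y5: center (-15/32, -1/32), radius 1/96 and y1: center (-7/16, -7/16), radius 1/48; y2: center (-1/2, -7/16), radius 1/64; y3: center (-1/2, 1/2), radius 1/7; y4: center (1/2, 1/2), radius 1/40; y5: center (1/2, 3/5), radius 1/40


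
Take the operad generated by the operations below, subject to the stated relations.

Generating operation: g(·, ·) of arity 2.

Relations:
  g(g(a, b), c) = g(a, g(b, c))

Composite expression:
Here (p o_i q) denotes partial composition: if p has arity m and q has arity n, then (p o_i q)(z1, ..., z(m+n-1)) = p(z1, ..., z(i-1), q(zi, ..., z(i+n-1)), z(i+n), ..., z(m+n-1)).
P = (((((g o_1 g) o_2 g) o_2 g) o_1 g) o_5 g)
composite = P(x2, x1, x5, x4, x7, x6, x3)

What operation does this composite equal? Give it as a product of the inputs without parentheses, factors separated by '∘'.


x2 ∘ x1 ∘ x5 ∘ x4 ∘ x7 ∘ x6 ∘ x3

Every regrouping of g is equal, so read the x-inputs in written order.
g(x2, x1) unparenthesizes to x2 ∘ x1
g(x5, x4) unparenthesizes to x5 ∘ x4
g(x7, x6) unparenthesizes to x7 ∘ x6
g(g(x5, x4), g(x7, x6)) unparenthesizes to x5 ∘ x4 ∘ x7 ∘ x6
g(g(x2, x1), g(g(x5, x4), g(x7, x6))) unparenthesizes to x2 ∘ x1 ∘ x5 ∘ x4 ∘ x7 ∘ x6
g(g(g(x2, x1), g(g(x5, x4), g(x7, x6))), x3) unparenthesizes to x2 ∘ x1 ∘ x5 ∘ x4 ∘ x7 ∘ x6 ∘ x3


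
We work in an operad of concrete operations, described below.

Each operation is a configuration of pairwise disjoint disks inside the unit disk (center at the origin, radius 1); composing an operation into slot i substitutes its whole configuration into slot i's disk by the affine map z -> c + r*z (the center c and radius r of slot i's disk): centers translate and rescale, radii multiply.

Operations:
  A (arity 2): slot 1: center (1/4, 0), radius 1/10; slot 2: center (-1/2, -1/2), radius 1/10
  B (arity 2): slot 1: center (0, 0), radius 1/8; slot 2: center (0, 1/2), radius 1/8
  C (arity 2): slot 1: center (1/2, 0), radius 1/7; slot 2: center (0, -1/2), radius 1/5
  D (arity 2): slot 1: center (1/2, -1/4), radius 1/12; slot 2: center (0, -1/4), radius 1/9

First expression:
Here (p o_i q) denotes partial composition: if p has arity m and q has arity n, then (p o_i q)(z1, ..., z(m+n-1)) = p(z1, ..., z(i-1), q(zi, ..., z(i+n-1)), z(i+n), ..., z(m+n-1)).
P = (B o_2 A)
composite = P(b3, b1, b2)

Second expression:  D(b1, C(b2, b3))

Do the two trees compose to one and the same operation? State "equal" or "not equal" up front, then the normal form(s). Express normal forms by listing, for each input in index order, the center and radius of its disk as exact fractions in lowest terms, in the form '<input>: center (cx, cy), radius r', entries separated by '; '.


not equal — first b1: center (1/32, 1/2), radius 1/80; b2: center (-1/16, 7/16), radius 1/80; b3: center (0, 0), radius 1/8, second b1: center (1/2, -1/4), radius 1/12; b2: center (1/18, -1/4), radius 1/63; b3: center (0, -11/36), radius 1/45

Normal form of the first expression: b1: center (1/32, 1/2), radius 1/80; b2: center (-1/16, 7/16), radius 1/80; b3: center (0, 0), radius 1/8
Normal form of the second expression: b1: center (1/2, -1/4), radius 1/12; b2: center (1/18, -1/4), radius 1/63; b3: center (0, -11/36), radius 1/45
They disagree, so not equal.


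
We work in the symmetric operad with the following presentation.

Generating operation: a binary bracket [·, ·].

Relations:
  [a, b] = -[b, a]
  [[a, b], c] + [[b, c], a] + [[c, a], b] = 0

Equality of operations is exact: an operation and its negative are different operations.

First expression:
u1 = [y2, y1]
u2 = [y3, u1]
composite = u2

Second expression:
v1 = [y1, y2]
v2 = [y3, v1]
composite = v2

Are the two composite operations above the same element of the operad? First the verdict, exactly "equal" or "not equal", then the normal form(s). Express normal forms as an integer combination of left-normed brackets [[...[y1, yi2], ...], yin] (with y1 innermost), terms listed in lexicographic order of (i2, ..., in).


not equal — first [[y1, y2], y3], second -[[y1, y2], y3]

In normal form, the first expression is [[y1, y2], y3]
In normal form, the second expression is -[[y1, y2], y3]
Different reductions; not equal.


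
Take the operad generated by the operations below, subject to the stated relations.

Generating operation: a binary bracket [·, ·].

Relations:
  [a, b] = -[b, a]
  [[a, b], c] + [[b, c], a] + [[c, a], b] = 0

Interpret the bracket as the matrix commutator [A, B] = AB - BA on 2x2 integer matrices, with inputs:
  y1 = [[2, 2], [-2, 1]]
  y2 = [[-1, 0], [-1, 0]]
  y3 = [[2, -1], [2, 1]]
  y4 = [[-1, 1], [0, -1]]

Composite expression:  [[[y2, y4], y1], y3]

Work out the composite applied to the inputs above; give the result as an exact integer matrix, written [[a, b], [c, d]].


[[14, -9], [-4, -14]]

[y2, y4] = [[1, -1], [0, -1]]
[[y2, y4], y1] = [[2, 5], [4, -2]]
[[[y2, y4], y1], y3] = [[14, -9], [-4, -14]]


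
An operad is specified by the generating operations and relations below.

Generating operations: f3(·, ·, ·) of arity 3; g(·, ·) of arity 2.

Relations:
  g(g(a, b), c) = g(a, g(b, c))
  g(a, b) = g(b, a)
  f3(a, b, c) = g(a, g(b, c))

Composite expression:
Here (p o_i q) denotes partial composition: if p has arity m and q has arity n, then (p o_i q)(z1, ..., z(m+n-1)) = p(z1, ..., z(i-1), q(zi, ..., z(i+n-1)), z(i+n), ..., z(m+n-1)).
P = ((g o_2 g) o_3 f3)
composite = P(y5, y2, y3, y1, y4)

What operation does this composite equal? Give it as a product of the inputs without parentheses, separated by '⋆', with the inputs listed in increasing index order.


Shape and order are irrelevant to g; the y-input set decides.
f3(y3, y1, y4) linearizes to y3 ⋆ y1 ⋆ y4
g(y2, f3(y3, y1, y4)) linearizes to y2 ⋆ y3 ⋆ y1 ⋆ y4
g(y5, g(y2, f3(y3, y1, y4))) linearizes to y5 ⋆ y2 ⋆ y3 ⋆ y1 ⋆ y4
commutativity sorts the factors: y1 ⋆ y2 ⋆ y3 ⋆ y4 ⋆ y5

y1 ⋆ y2 ⋆ y3 ⋆ y4 ⋆ y5


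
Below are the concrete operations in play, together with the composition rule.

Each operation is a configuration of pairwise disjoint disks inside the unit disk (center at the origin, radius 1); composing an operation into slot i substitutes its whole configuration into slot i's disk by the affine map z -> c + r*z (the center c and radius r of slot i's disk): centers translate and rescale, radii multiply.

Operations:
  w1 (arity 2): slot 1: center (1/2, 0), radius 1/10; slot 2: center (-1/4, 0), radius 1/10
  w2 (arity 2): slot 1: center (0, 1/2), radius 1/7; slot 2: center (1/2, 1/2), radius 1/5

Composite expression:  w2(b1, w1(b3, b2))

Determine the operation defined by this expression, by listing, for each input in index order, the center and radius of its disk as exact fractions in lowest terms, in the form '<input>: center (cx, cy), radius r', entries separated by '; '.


b1: center (0, 1/2), radius 1/7; b2: center (9/20, 1/2), radius 1/50; b3: center (3/5, 1/2), radius 1/50

Follow each b-input down from w2: c' goes to c + r*c', radius to r*r'.
tracing b1 down its 1-map path: center (0, 1/2), radius 1/7
tracing b3 down its 2-map path: center (3/5, 1/2), radius 1/50
tracing b2 down its 2-map path: center (9/20, 1/2), radius 1/50


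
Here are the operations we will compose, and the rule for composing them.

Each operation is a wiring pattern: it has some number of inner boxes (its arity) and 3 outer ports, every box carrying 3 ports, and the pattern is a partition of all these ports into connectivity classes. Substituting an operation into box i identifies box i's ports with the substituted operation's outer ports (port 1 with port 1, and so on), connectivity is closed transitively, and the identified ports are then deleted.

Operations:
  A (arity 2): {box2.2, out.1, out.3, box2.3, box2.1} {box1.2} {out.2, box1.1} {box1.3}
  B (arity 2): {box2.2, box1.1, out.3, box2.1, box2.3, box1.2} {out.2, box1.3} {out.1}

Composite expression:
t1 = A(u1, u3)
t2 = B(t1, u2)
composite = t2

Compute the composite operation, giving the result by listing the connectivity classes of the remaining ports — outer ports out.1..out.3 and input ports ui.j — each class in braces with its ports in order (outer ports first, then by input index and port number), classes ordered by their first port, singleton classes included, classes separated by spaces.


{out.1} {out.2, out.3, u1.1, u2.1, u2.2, u2.3, u3.1, u3.2, u3.3} {u1.2} {u1.3}

Substituting into B glues patterns; closure does the rest.
the subtree at A composes to {out.1, out.3, u3.1, u3.2, u3.3} {out.2, u1.1} {u1.2} {u1.3} on (u1, u3); out.j = own outer ports
the subtree at B composes to {out.1} {out.2, out.3, u1.1, u2.1, u2.2, u2.3, u3.1, u3.2, u3.3} {u1.2} {u1.3} on (u1, u3, u2); out.j = own outer ports


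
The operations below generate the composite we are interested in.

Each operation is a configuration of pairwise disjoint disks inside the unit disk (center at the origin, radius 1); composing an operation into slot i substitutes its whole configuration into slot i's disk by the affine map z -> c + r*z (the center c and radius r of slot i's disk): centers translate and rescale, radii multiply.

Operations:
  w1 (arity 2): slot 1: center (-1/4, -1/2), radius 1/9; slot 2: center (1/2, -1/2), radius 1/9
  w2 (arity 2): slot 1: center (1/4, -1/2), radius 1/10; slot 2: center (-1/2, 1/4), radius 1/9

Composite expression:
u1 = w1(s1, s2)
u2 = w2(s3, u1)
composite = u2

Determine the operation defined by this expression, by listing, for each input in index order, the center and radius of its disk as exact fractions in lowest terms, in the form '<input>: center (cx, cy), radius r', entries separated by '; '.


s1: center (-19/36, 7/36), radius 1/81; s2: center (-4/9, 7/36), radius 1/81; s3: center (1/4, -1/2), radius 1/10

Follow each s-input down from w2: c' goes to c + r*c', radius to r*r'.
input s3: composing its 1 substitution step yields center (1/4, -1/2), radius 1/10
input s1: composing its 2 substitution steps yields center (-19/36, 7/36), radius 1/81
input s2: composing its 2 substitution steps yields center (-4/9, 7/36), radius 1/81


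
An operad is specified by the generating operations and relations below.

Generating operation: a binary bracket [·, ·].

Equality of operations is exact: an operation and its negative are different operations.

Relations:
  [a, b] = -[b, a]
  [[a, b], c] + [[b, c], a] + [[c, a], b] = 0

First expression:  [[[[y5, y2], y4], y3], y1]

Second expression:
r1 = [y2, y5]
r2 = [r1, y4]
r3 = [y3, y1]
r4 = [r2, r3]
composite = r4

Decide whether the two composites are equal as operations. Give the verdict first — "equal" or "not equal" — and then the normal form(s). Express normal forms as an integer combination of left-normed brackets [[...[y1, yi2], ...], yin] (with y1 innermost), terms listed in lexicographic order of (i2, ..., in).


not equal — first [[[[y1, y2], y5], y4], y3] - [[[[y1, y3], y2], y5], y4] + [[[[y1, y3], y4], y2], y5] - [[[[y1, y3], y4], y5], y2] + [[[[y1, y3], y5], y2], y4] - [[[[y1, y4], y2], y5], y3] + [[[[y1, y4], y5], y2], y3] - [[[[y1, y5], y2], y4], y3], second [[[[y1, y3], y2], y5], y4] - [[[[y1, y3], y4], y2], y5] + [[[[y1, y3], y4], y5], y2] - [[[[y1, y3], y5], y2], y4]

The first expression reduces to [[[[y1, y2], y5], y4], y3] - [[[[y1, y3], y2], y5], y4] + [[[[y1, y3], y4], y2], y5] - [[[[y1, y3], y4], y5], y2] + [[[[y1, y3], y5], y2], y4] - [[[[y1, y4], y2], y5], y3] + [[[[y1, y4], y5], y2], y3] - [[[[y1, y5], y2], y4], y3]
The second expression reduces to [[[[y1, y3], y2], y5], y4] - [[[[y1, y3], y4], y2], y5] + [[[[y1, y3], y4], y5], y2] - [[[[y1, y3], y5], y2], y4]
The forms do not match — not equal.


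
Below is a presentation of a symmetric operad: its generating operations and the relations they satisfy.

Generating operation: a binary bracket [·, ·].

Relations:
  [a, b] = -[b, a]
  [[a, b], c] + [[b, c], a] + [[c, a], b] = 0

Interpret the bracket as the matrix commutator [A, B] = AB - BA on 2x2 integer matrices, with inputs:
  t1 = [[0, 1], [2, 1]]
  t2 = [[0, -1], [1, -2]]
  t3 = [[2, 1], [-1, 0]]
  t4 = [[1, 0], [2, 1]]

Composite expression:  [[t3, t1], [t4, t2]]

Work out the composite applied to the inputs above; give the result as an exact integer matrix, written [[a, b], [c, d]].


[t3, t1] = [[3, 3], [-3, -3]]
[t4, t2] = [[2, 0], [4, -2]]
[[t3, t1], [t4, t2]] = [[12, -12], [-36, -12]]

[[12, -12], [-36, -12]]


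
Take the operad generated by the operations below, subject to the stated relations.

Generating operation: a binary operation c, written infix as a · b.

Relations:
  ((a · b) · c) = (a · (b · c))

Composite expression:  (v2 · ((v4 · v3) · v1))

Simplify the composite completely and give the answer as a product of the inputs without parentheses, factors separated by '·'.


v2 · v4 · v3 · v1

Associativity of c dissolves the nesting; only the v-input order survives.
(v4 · v3) unparenthesizes to v4 · v3
((v4 · v3) · v1) unparenthesizes to v4 · v3 · v1
(v2 · ((v4 · v3) · v1)) unparenthesizes to v2 · v4 · v3 · v1


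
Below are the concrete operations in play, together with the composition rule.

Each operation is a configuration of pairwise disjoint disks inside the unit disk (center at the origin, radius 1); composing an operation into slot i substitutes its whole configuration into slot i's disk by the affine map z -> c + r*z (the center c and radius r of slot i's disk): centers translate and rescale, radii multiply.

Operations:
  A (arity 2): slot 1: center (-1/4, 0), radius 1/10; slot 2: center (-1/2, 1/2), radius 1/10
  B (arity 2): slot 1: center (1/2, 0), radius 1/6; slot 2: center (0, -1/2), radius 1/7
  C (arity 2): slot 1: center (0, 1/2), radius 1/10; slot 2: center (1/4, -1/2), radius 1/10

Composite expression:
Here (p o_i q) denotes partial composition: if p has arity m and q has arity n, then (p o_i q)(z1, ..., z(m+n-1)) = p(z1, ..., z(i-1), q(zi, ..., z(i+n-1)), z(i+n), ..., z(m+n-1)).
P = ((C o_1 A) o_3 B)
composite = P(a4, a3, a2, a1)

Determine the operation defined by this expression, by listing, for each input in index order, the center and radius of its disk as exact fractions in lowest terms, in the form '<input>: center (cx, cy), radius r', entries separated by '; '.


Nesting under C composes maps z -> c + r*z down each a-path.
input a4: applying the 2 nested substitutions gives center (-1/40, 1/2), radius 1/100
input a3: applying the 2 nested substitutions gives center (-1/20, 11/20), radius 1/100
input a2: applying the 2 nested substitutions gives center (3/10, -1/2), radius 1/60
input a1: applying the 2 nested substitutions gives center (1/4, -11/20), radius 1/70

a1: center (1/4, -11/20), radius 1/70; a2: center (3/10, -1/2), radius 1/60; a3: center (-1/20, 11/20), radius 1/100; a4: center (-1/40, 1/2), radius 1/100


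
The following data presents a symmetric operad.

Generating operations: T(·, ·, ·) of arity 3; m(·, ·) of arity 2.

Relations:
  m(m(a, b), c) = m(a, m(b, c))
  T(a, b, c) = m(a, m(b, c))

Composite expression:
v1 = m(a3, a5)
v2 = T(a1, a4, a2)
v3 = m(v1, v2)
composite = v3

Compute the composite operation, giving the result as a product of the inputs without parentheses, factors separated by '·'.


a3 · a5 · a1 · a4 · a2

Key point: m is associative — brackets drop, the a-order remains.
m(a3, a5) spells out as a3 · a5
T(a1, a4, a2) spells out as a1 · a4 · a2
m(m(a3, a5), T(a1, a4, a2)) spells out as a3 · a5 · a1 · a4 · a2


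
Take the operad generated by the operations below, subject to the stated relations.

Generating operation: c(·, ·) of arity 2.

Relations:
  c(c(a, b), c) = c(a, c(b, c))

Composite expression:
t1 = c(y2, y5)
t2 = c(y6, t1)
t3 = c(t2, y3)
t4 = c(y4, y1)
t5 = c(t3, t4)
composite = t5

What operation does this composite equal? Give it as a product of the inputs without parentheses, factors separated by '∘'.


All parenthesizations of c agree; list the y-inputs left to right.
c(y2, y5) reduces to y2 ∘ y5
c(y6, c(y2, y5)) reduces to y6 ∘ y2 ∘ y5
c(c(y6, c(y2, y5)), y3) reduces to y6 ∘ y2 ∘ y5 ∘ y3
c(y4, y1) reduces to y4 ∘ y1
c(c(c(y6, c(y2, y5)), y3), c(y4, y1)) reduces to y6 ∘ y2 ∘ y5 ∘ y3 ∘ y4 ∘ y1

y6 ∘ y2 ∘ y5 ∘ y3 ∘ y4 ∘ y1


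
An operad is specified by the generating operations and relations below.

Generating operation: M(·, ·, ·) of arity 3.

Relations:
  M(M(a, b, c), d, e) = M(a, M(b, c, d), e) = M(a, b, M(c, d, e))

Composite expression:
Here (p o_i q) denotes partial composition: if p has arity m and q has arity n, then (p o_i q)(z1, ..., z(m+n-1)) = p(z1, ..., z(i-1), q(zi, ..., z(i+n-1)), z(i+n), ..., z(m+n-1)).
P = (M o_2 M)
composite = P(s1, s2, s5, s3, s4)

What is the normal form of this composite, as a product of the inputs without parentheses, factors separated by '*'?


Key point: M is associative — brackets drop, the s-order remains.
M(s2, s5, s3) unparenthesizes to s2 * s5 * s3
M(s1, M(s2, s5, s3), s4) unparenthesizes to s1 * s2 * s5 * s3 * s4

s1 * s2 * s5 * s3 * s4


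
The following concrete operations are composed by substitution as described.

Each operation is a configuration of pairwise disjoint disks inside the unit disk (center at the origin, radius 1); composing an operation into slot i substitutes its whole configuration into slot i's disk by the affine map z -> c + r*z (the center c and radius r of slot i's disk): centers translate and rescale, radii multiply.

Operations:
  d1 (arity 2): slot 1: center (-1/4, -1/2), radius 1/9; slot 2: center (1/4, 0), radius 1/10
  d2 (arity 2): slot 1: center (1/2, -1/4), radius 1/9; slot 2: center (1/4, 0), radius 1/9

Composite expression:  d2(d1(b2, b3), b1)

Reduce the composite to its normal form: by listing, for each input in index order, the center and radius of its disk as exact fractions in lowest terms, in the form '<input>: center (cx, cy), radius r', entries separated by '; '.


b1: center (1/4, 0), radius 1/9; b2: center (17/36, -11/36), radius 1/81; b3: center (19/36, -1/4), radius 1/90

Affine substitution under d2: radii multiply and b-centers shift.
input b2: applying the 2 nested substitutions gives center (17/36, -11/36), radius 1/81
input b3: applying the 2 nested substitutions gives center (19/36, -1/4), radius 1/90
input b1: applying the 1 nested substitution gives center (1/4, 0), radius 1/9


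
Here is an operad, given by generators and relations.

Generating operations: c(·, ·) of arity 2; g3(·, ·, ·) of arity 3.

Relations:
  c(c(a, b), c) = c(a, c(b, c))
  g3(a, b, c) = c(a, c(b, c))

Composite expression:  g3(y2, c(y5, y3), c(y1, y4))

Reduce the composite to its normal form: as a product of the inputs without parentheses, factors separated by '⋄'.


y2 ⋄ y5 ⋄ y3 ⋄ y1 ⋄ y4

Associativity of g3 dissolves the nesting; only the y-input order survives.
c(y5, y3) unparenthesizes to y5 ⋄ y3
c(y1, y4) unparenthesizes to y1 ⋄ y4
g3(y2, c(y5, y3), c(y1, y4)) unparenthesizes to y2 ⋄ y5 ⋄ y3 ⋄ y1 ⋄ y4


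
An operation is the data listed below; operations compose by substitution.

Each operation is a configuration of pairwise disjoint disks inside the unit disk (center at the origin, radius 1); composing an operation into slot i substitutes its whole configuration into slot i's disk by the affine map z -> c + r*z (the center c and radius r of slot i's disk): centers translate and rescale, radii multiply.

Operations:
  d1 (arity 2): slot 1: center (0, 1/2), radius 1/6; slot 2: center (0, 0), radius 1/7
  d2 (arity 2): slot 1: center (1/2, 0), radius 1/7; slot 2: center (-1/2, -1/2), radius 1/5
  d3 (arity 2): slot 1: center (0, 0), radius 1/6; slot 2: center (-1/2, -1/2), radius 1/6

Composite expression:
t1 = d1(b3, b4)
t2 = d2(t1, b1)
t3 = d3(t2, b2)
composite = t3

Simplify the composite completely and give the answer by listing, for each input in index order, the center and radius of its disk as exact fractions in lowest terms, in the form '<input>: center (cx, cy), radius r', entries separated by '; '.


b1: center (-1/12, -1/12), radius 1/30; b2: center (-1/2, -1/2), radius 1/6; b3: center (1/12, 1/84), radius 1/252; b4: center (1/12, 0), radius 1/294


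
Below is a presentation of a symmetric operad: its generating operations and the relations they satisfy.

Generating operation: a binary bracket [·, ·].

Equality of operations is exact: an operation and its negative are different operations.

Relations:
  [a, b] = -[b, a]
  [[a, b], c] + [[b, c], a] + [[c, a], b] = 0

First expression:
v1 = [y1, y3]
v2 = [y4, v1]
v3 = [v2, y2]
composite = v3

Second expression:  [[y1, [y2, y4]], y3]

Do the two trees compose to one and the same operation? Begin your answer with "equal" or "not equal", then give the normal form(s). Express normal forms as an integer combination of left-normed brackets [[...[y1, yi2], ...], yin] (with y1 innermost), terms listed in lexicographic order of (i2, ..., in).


not equal — first -[[[y1, y3], y4], y2], second [[[y1, y2], y4], y3] - [[[y1, y4], y2], y3]

Reducing the first expression gives -[[[y1, y3], y4], y2]
Reducing the second expression gives [[[y1, y2], y4], y3] - [[[y1, y4], y2], y3]
No match — not equal.


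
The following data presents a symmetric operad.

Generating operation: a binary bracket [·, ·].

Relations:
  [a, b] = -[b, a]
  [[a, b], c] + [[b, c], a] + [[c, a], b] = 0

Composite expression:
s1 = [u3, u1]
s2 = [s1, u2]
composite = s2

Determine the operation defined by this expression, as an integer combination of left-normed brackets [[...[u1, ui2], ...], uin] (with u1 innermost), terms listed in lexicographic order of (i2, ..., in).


-[[u1, u3], u2]

Left-normed coefficients sit on the u1-initial expansion words.
Composite bracket: [[u3, u1], u2]
Full expansion: 4 signed words from ab - ba (2^2 = 4).
Coefficients come from the u1-initial words:
  the word u1u3u2 carries sign -1 and contributes -[[u1, u3], u2]


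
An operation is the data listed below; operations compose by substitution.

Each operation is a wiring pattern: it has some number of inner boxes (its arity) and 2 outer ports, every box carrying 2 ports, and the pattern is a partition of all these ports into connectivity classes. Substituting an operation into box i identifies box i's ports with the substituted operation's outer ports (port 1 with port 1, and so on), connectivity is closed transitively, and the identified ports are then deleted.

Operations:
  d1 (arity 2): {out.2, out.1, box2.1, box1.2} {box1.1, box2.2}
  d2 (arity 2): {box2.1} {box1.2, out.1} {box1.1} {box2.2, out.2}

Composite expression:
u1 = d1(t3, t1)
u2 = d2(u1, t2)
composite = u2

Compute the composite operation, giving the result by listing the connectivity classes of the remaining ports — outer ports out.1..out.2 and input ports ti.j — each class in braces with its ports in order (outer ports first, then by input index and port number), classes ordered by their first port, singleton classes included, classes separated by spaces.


Two ports join when wires chain via d2-identified ports.
composing d1 on (t3, t1), with out.j its own outer ports: {out.1, out.2, t1.1, t3.2} {t1.2, t3.1}
composing d2 on (t3, t1, t2), with out.j its own outer ports: {out.1, t1.1, t3.2} {out.2, t2.2} {t1.2, t3.1} {t2.1}

{out.1, t1.1, t3.2} {out.2, t2.2} {t1.2, t3.1} {t2.1}


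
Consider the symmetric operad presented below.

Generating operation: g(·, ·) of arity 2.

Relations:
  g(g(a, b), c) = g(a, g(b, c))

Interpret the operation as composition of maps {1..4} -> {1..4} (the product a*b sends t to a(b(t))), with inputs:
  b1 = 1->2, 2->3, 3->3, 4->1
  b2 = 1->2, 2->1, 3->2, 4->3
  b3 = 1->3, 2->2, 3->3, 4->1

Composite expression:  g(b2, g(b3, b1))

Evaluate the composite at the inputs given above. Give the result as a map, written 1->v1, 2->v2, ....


1->1, 2->2, 3->2, 4->2

g(b3, b1) = 1->2, 2->3, 3->3, 4->3
g(b2, g(b3, b1)) = 1->1, 2->2, 3->2, 4->2


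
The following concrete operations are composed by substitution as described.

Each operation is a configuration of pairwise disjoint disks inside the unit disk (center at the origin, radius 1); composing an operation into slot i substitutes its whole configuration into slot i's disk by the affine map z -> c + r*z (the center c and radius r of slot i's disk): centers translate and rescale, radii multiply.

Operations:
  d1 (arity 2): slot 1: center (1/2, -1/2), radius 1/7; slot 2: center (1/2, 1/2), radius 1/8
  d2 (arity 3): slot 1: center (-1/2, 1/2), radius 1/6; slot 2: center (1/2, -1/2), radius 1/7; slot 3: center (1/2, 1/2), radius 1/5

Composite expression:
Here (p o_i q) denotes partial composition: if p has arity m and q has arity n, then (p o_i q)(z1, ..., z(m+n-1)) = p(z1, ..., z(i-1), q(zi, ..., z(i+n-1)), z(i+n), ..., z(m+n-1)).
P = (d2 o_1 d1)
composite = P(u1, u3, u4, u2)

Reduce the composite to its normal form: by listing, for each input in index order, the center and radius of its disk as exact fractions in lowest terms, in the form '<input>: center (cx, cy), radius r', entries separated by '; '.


u1: center (-5/12, 5/12), radius 1/42; u2: center (1/2, 1/2), radius 1/5; u3: center (-5/12, 7/12), radius 1/48; u4: center (1/2, -1/2), radius 1/7

Follow each u-input down from d2: c' goes to c + r*c', radius to r*r'.
input u1: applying the 2 nested substitutions gives center (-5/12, 5/12), radius 1/42
input u3: applying the 2 nested substitutions gives center (-5/12, 7/12), radius 1/48
input u4: applying the 1 nested substitution gives center (1/2, -1/2), radius 1/7
input u2: applying the 1 nested substitution gives center (1/2, 1/2), radius 1/5


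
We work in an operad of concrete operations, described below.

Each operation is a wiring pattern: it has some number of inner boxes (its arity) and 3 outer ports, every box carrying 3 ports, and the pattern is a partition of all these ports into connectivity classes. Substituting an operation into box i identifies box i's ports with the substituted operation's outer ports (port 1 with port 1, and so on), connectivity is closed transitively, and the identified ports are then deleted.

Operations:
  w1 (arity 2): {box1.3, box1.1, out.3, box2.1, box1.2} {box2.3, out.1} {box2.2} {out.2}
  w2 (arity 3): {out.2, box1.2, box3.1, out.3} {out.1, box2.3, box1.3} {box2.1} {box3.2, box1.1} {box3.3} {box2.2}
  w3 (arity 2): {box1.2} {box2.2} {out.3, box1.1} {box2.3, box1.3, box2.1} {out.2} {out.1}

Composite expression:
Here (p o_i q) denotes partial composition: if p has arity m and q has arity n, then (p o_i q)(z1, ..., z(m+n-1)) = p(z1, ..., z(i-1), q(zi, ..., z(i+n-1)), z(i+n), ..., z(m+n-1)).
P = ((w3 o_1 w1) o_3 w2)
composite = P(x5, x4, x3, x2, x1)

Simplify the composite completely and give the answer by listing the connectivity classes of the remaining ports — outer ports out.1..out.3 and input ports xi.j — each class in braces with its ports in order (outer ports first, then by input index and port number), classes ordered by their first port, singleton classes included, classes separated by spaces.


After gluing at w3, chains via deleted ports link the x-ports.
w1 over (x5, x4) gives {out.1, x4.3} {out.2} {out.3, x4.1, x5.1, x5.2, x5.3} {x4.2}, out.j being that stage's outer ports
w2 over (x3, x2, x1) gives {out.1, x2.3, x3.3} {out.2, out.3, x1.1, x3.2} {x1.2, x3.1} {x1.3} {x2.1} {x2.2}, out.j being that stage's outer ports
w3 over (x5, x4, x3, x2, x1) gives {out.1} {out.2} {out.3, x4.3} {x1.1, x2.3, x3.2, x3.3, x4.1, x5.1, x5.2, x5.3} {x1.2, x3.1} {x1.3} {x2.1} {x2.2} {x4.2}, out.j being that stage's outer ports

{out.1} {out.2} {out.3, x4.3} {x1.1, x2.3, x3.2, x3.3, x4.1, x5.1, x5.2, x5.3} {x1.2, x3.1} {x1.3} {x2.1} {x2.2} {x4.2}
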